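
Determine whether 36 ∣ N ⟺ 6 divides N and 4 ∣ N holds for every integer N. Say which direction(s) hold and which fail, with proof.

Only the forward direction holds.

(⟹) If 36 ∣ N, write N = 36q. Since 36 = 6·6, N = 6·(6q), so 6 ∣ N; and since 36 = 9·4, N = 4·(9q), so 4 ∣ N.

(⟸) This fails: take N = 12. Both 6 ∣ 12 and 4 ∣ 12, yet 12 is not a multiple of 36 (since 12 = 0·36 + 12), so 36 ∤ 12.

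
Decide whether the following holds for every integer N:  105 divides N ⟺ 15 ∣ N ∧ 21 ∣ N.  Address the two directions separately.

[⇒] If 105 ∣ N, write N = 105q. Since 105 = 7·15, N = 15·(7q), so 15 ∣ N; and since 105 = 5·21, N = 21·(5q), so 21 ∣ N.

[⇐] Suppose 15 ∣ N and 21 ∣ N. Any common multiple of 15 and 21 is a multiple of their lcm; here lcm(15, 21) = 15·21/gcd(15, 21) = 315/3 = 105, so 105 ∣ N.

Both implications hold.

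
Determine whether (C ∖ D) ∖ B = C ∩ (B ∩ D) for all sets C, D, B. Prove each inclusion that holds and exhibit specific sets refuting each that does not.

Forward inclusion. This inclusion fails. Take C = {1}, D = ∅, B = ∅; then 1 ∈ (C ∖ D) ∖ B but 1 ∉ C ∩ (B ∩ D).

Reverse inclusion. This inclusion fails. Take C = {1}, D = {1}, B = {1}; then 1 ∈ C ∩ (B ∩ D) but 1 ∉ (C ∖ D) ∖ B.

Neither inclusion holds.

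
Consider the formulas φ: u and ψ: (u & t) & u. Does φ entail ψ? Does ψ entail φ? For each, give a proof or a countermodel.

Not equivalent: only (⇐) holds.

(⇐) Assume the antecedent. If t is true, the antecedent forces (t = T, u = T), and u holds there. If t is false, the antecedent cannot hold. Either way u holds.

(⇒) This fails. Under t = F, u = T, the left side is true but the right side is false.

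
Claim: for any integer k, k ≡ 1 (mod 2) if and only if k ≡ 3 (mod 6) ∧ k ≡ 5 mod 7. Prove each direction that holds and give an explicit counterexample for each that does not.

Only the reverse direction holds.

[⇒] This fails: k = 1 gives 1 ≡ 1 (mod 2) but 1 ≡ 1 (mod 6), so the conjunction on the right does not hold.

[⇐] Conversely, if k ≡ 3 (mod 6) and k ≡ 5 (mod 7), then by the Chinese remainder theorem k ≡ 33 (mod 42). Since 33 ≡ 1 (mod 2) and 2 ∣ 42, we get k ≡ 1 (mod 2).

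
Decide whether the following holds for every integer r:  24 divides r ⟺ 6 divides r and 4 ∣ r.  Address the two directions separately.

Only the forward direction holds.

(⇒) If 24 ∣ r, write r = 24q. Since 24 = 4·6, r = 6·(4q), so 6 ∣ r; and since 24 = 6·4, r = 4·(6q), so 4 ∣ r.

(⇐) This fails: take r = 12. Both 6 ∣ 12 and 4 ∣ 12, yet 12 is not a multiple of 24 (since 12 = 0·24 + 12), so 24 ∤ 12.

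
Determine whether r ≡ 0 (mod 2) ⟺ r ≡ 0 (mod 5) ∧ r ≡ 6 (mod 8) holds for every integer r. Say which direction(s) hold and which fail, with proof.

Only the converse holds.

Forward direction. This fails: r = 0 gives 0 ≡ 0 (mod 2) but 0 ≡ 0 (mod 8), so the conjunction on the right does not hold.

Converse. If r ≡ 0 (mod 5) and r ≡ 6 (mod 8), then by the Chinese remainder theorem r ≡ 30 (mod 40). Since 30 ≡ 0 (mod 2) and 2 ∣ 40, we get r ≡ 0 (mod 2).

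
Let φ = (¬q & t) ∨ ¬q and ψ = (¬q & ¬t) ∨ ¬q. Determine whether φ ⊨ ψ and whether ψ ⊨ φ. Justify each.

Equivalent; both directions hold.

(⇒) Assume the antecedent. If q is true, the antecedent cannot hold. If q is false, (¬q & ¬t) ∨ ¬q reduces to true regardless of the other variables. Either way (¬q & ¬t) ∨ ¬q holds.

(⇐) Assume the antecedent. If q is true, the antecedent cannot hold. If q is false, (¬q & t) ∨ ¬q reduces to true regardless of the other variables. Either way (¬q & t) ∨ ¬q holds.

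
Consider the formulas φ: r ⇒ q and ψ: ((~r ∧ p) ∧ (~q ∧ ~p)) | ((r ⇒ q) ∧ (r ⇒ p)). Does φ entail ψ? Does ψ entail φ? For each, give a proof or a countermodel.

Only the reverse direction holds.

[⇐] Assume the antecedent. If r is true, the antecedent forces (p = T, r = T, q = T), and r ⇒ q holds there. If r is false, r ⇒ q reduces to true regardless of the other variables. Either way r ⇒ q holds.

[⇒] This fails. Under p = F, r = T, q = T, the left side is true but the right side is false.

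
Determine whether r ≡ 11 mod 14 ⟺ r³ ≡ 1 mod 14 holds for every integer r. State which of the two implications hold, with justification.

Only the forward implication holds.

(⇒) Suppose r ≡ 11 mod 14. Write r = 14j + 11. Then (14j + 11)³ = 2744j³ + 6468j² + 5082j + 1331 = 14(196j³ + 462j² + 363j + 95) + 1, so r³ ≡ 1 (mod 14).

(⇐) This fails: take r = 1. Then 1³ = 1 ≡ 1 (mod 14), yet 1 ≡ 1 (mod 14), not 11.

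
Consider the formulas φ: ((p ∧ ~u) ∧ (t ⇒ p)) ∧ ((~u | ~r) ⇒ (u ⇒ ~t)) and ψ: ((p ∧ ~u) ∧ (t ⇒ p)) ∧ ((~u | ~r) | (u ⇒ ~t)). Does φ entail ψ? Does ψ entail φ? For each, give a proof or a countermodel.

(⟹) Assume the antecedent. If t is true, the antecedent forces (u = F, p = T, t = T, r = F) or (u = F, p = T, t = T, r = T), and the consequent holds there. If t is false, the antecedent forces (u = F, p = T, t = F, r = F) or (u = F, p = T, t = F, r = T), and the consequent holds there. Either way the consequent holds.

(⟸) Assume the antecedent. If t is true, the antecedent forces (u = F, p = T, t = T, r = F) or (u = F, p = T, t = T, r = T), and the consequent holds there. If t is false, the antecedent forces (u = F, p = T, t = F, r = F) or (u = F, p = T, t = F, r = T), and the consequent holds there. Either way the consequent holds.

Both directions hold.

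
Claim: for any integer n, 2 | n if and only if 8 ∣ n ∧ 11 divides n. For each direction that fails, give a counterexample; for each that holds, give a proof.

Forward direction. This fails: take n = 2. Certainly 2 ∣ 2, but 8 ∤ 2.

Converse. Suppose 8 ∣ n and 11 ∣ n. Any common multiple of 8 and 11 is a multiple of their lcm; here gcd(8, 11) = 1, so lcm(8, 11) = 8·11 = 88, so 88 ∣ n. Since 2 ∣ 88, it follows that 2 ∣ n.

Not equivalent: only (⇐) holds.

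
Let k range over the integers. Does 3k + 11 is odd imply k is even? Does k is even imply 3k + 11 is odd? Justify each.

Forward direction. Suppose 3k + 11 is odd. Since 3 is odd, 3k and k have the same parity, so 3k + 11 ≡ k + 11 (mod 2). As 11 is odd, 3k + 11 is odd exactly when k is even. Thus k is even.

Converse. Suppose k is even; write k = 2j. Then 3k + 11 = 3·(2j) + 11 = 2·3j + 11, which is odd.

Both implications hold.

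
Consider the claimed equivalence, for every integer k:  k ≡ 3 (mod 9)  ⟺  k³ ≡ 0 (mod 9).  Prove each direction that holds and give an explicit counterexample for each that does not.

The forward direction holds; the converse fails.

(⇒) Suppose k ≡ 3 (mod 9). Write k = 9j + 3. Then (9j + 3)³ = 729j³ + 729j² + 243j + 27 = 9(81j³ + 81j² + 27j + 3) + 0, so k³ ≡ 0 (mod 9).

(⇐) This fails: take k = 0. Then 0³ = 0 ≡ 0 (mod 9), yet 0 ≡ 0 (mod 9), not 3.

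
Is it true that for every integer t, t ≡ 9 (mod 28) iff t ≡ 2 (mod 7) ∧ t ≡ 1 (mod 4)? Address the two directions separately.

(⇒) Suppose t ≡ 9 (mod 28); write t = 28j + 9. Since 7 ∣ 28, reducing mod 7 gives t ≡ 9 ≡ 2 (mod 7); since 4 ∣ 28, reducing mod 4 gives t ≡ 9 ≡ 1 (mod 4).

(⇐) Conversely, if t ≡ 2 (mod 7) and t ≡ 1 (mod 4), then by the Chinese remainder theorem t ≡ 9 (mod 28). This is exactly t ≡ 9 (mod 28).

The biconditional holds.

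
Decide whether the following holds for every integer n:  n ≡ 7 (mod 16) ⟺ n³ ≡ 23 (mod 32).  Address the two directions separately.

Only the converse holds.

(⇒) This fails: take n = 23. Then 23 ≡ 7 (mod 16), but 23³ = 12167 ≡ 7 (mod 32), not 23.

(⇐) Conversely, the residues r modulo 32 with r³ ≡ 23 (mod 32) are exactly {7}, and each is ≡ 7 (mod 16).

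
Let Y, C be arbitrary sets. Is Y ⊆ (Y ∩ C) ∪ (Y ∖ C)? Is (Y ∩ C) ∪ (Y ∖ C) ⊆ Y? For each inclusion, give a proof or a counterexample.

(⊆) Let x ∈ Y. Then either x ∈ Y and x ∉ C; or x ∈ Y ∩ C. In each case x ∈ (Y ∩ C) ∪ (Y ∖ C), so Y ⊆ (Y ∩ C) ∪ (Y ∖ C).

(⊇) Let x ∈ (Y ∩ C) ∪ (Y ∖ C). Then either x ∈ Y and x ∉ C; or x ∈ Y ∩ C. In each case x ∈ Y, so (Y ∩ C) ∪ (Y ∖ C) ⊆ Y.

The two sets are equal.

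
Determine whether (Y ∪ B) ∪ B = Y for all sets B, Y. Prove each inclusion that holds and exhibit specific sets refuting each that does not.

(⊆) fails; (⊇) holds.

Forward inclusion. This inclusion fails. Take B = {1}, Y = ∅; then 1 ∈ (Y ∪ B) ∪ B but 1 ∉ Y.

Reverse inclusion. Let x ∈ Y. Then either x ∈ Y and x ∉ B; or x ∈ B ∩ Y. In each case x ∈ (Y ∪ B) ∪ B, so Y ⊆ (Y ∪ B) ∪ B.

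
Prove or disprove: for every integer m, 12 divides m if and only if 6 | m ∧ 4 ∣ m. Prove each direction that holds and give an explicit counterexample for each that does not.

Both implications hold.

(→) If 12 ∣ m, write m = 12q. Since 12 = 2·6, m = 6·(2q), so 6 ∣ m; and since 12 = 3·4, m = 4·(3q), so 4 ∣ m.

(←) Suppose 6 ∣ m and 4 ∣ m. Any common multiple of 6 and 4 is a multiple of their lcm; here lcm(6, 4) = 6·4/gcd(6, 4) = 24/2 = 12, so 12 ∣ m.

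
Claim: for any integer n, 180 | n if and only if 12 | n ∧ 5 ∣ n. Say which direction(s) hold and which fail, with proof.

Forward direction. If 180 ∣ n, write n = 180q. Since 180 = 15·12, n = 12·(15q), so 12 ∣ n; and since 180 = 36·5, n = 5·(36q), so 5 ∣ n.

Converse. This fails: take n = 60. Both 12 ∣ 60 and 5 ∣ 60, yet 60 is not a multiple of 180 (since 60 = 0·180 + 60), so 180 ∤ 60.

Only the forward implication holds.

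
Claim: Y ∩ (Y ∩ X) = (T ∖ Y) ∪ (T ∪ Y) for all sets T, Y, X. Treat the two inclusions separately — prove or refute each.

Only the forward inclusion holds.

Reverse inclusion. This inclusion fails. Take T = {1}, Y = ∅, X = ∅; then 1 ∈ (T ∖ Y) ∪ (T ∪ Y) but 1 ∉ Y ∩ (Y ∩ X).

Forward inclusion. Let x ∈ Y ∩ (Y ∩ X). Then either x ∈ Y ∩ X and x ∉ T; or x ∈ T ∩ Y ∩ X. In each case x ∈ (T ∖ Y) ∪ (T ∪ Y), so Y ∩ (Y ∩ X) ⊆ (T ∖ Y) ∪ (T ∪ Y).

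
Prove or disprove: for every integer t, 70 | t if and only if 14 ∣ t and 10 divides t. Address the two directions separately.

Forward direction. If 70 ∣ t, write t = 70q. Since 70 = 5·14, t = 14·(5q), so 14 ∣ t; and since 70 = 7·10, t = 10·(7q), so 10 ∣ t.

Converse. Suppose 14 ∣ t and 10 ∣ t. Any common multiple of 14 and 10 is a multiple of their lcm; here lcm(14, 10) = 14·10/gcd(14, 10) = 140/2 = 70, so 70 ∣ t.

Both directions hold.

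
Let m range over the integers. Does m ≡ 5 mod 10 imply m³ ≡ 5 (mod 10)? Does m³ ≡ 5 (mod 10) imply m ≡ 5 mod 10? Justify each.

The biconditional holds.

(→) Suppose m ≡ 5 mod 10. Write m = 10j + 5. Then (10j + 5)³ = 1000j³ + 1500j² + 750j + 125 = 10(100j³ + 150j² + 75j + 12) + 5, so m³ ≡ 5 (mod 10).

(←) For the converse, argue contrapositively. If m ≢ 5 (mod 10), then m is congruent to one of 0, 1, 2, 3, 4, 6, 7, 8, 9 modulo 10, and these give m³ ≡ 0, 1, 8, 7, 4, 6, 3, 2, 9 respectively — never 5.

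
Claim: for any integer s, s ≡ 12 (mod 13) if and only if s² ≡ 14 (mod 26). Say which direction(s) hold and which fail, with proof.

(⇒) fails and (⇐) fails.

(⇒) This fails: take s = 25. Then 25 ≡ 12 (mod 13), but 25² = 625 ≡ 1 (mod 26), not 14.

(⇐) This fails: take s = 14. Then 14² = 196 ≡ 14 (mod 26), yet 14 ≡ 1 (mod 13), not 12.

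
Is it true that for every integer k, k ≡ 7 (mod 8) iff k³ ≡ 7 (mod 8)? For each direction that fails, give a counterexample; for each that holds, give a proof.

Both directions hold.

Forward direction. Suppose k ≡ 7 (mod 8). Write k = 8j + 7. Then (8j + 7)³ = 512j³ + 1344j² + 1176j + 343 = 8(64j³ + 168j² + 147j + 42) + 7, so k³ ≡ 7 (mod 8).

Converse. For the converse, argue contrapositively. If k ≢ 7 (mod 8), then k is congruent to one of 0, 1, 2, 3, 4, 5, 6 modulo 8, and these give k³ ≡ 0, 1, 0, 3, 0, 5, 0 respectively — never 7.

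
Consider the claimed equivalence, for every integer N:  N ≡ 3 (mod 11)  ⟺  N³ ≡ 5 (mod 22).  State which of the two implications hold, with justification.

(←) The residues r modulo 22 with r³ ≡ 5 (mod 22) are exactly {3}, and each is ≡ 3 (mod 11).

(→) This fails: take N = 14. Then 14 ≡ 3 (mod 11), but 14³ = 2744 ≡ 16 (mod 22), not 5.

The forward direction fails; the converse holds.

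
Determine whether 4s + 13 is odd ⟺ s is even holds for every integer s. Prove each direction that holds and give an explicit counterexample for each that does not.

Only the converse holds.

(⇐) Suppose s is even. Since 4 is even, 4s is even for every s, so 4s + 13 has the same parity as 13, which is odd. Hence 4s + 13 is odd.

(⇒) This fails: take s = 5. Then 4s + 13 = 33, which is odd, yet s = 5 is odd, not even.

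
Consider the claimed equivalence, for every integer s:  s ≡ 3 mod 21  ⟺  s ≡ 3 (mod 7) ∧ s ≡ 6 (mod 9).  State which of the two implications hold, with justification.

(⟹) This fails: s = 3 gives 3 ≡ 3 (mod 21) but 3 ≡ 3 (mod 9), so the conjunction on the right does not hold.

(⟸) Conversely, if s ≡ 3 (mod 7) and s ≡ 6 (mod 9), then by the Chinese remainder theorem s ≡ 24 (mod 63). Since 24 ≡ 3 (mod 21) and 21 ∣ 63, we get s ≡ 3 (mod 21).

Not equivalent: only (⇐) holds.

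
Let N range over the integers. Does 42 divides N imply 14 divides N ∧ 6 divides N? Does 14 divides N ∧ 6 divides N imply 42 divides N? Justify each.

Both directions hold; the statement is true.

(⟹) If 42 ∣ N, write N = 42q. Since 42 = 3·14, N = 14·(3q), so 14 ∣ N; and since 42 = 7·6, N = 6·(7q), so 6 ∣ N.

(⟸) Suppose 14 ∣ N and 6 ∣ N. Any common multiple of 14 and 6 is a multiple of their lcm; here lcm(14, 6) = 14·6/gcd(14, 6) = 84/2 = 42, so 42 ∣ N.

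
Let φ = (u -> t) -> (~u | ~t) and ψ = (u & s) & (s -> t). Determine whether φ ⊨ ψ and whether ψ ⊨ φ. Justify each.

(→) This fails. Under u = F, t = F, s = F, the left side is true but the right side is false.

(←) This fails. Under u = T, t = T, s = T, the left side is false but the right side is true.

Both directions fail.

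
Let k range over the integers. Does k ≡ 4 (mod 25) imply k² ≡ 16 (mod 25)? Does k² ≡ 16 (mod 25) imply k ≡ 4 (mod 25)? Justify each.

(⟹) Suppose k ≡ 4 (mod 25). Write k = 25j + 4. Then (25j + 4)² = 625j² + 200j + 16 = 25(25j² + 8j) + 16, so k² ≡ 16 (mod 25).

(⟸) This fails: take k = 21. Then 21² = 441 ≡ 16 (mod 25), yet 21 ≡ 21 (mod 25), not 4.

(⇒) holds; (⇐) fails.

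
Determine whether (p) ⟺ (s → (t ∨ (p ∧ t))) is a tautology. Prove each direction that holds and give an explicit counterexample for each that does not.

[⇒] This fails. Under s = T, p = T, t = F, the left side is true but the right side is false.

[⇐] This fails. Under s = F, p = F, t = F, the left side is false but the right side is true.

Both directions fail.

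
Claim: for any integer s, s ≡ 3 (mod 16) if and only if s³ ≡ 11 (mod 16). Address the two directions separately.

Both implications hold.

Forward direction. Suppose s ≡ 3 (mod 16). Write s = 16j + 3. Then (16j + 3)³ = 4096j³ + 2304j² + 432j + 27 = 16(256j³ + 144j² + 27j + 1) + 11, so s³ ≡ 11 (mod 16).

Converse. Suppose s³ ≡ 11 (mod 16). The only residue r in {0, …, 15} with r³ ≡ 11 (mod 16) is r = 3, so s ≡ 3 (mod 16).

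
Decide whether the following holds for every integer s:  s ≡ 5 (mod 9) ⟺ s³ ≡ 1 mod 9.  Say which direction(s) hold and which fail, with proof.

Neither implication holds.

(⟹) This fails: take s = 5. Then 5 ≡ 5 (mod 9), but 5³ = 125 ≡ 8 (mod 9), not 1.

(⟸) This fails: take s = 1. Then 1³ = 1 ≡ 1 (mod 9), yet 1 ≡ 1 (mod 9), not 5.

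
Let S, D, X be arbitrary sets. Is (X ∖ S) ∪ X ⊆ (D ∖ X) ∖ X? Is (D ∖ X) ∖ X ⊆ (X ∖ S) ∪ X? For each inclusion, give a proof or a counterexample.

(⊆) fails and (⊇) fails.

(⟹) This inclusion fails. Take S = ∅, D = ∅, X = {1}; then 1 ∈ (X ∖ S) ∪ X but 1 ∉ (D ∖ X) ∖ X.

(⟸) This inclusion fails. Take S = ∅, D = {1}, X = ∅; then 1 ∈ (D ∖ X) ∖ X but 1 ∉ (X ∖ S) ∪ X.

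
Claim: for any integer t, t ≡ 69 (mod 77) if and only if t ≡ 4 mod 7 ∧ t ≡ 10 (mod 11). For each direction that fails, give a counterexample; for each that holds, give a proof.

Neither implication holds.

(⇒) This fails: t = 69 gives 69 ≡ 69 (mod 77) but 69 ≡ 6 (mod 7), so the conjunction on the right does not hold.

(⇐) This fails: t = 32 satisfies both congruences on the right (32 ≡ 4 mod 7 and 32 ≡ 10 mod 11) yet 32 ≡ 32 (mod 77), not 69.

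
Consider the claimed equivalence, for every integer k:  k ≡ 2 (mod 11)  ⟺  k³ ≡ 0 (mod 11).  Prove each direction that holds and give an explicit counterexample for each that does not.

(⟹) This fails: take k = 2. Then 2 ≡ 2 (mod 11), but 2³ = 8 ≡ 8 (mod 11), not 0.

(⟸) This fails: take k = 0. Then 0³ = 0 ≡ 0 (mod 11), yet 0 ≡ 0 (mod 11), not 2.

Neither direction holds.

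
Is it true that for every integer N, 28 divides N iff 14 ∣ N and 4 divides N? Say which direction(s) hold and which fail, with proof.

(⇒) If 28 ∣ N, write N = 28q. Since 28 = 2·14, N = 14·(2q), so 14 ∣ N; and since 28 = 7·4, N = 4·(7q), so 4 ∣ N.

(⇐) Suppose 14 ∣ N and 4 ∣ N. Any common multiple of 14 and 4 is a multiple of their lcm; here lcm(14, 4) = 14·4/gcd(14, 4) = 56/2 = 28, so 28 ∣ N.

The biconditional holds.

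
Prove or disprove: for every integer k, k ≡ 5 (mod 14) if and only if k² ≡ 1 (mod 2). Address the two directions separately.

Only the forward implication holds.

[⇒] Suppose k ≡ 5 (mod 14). Then k² ≡ 5² = 25 (mod 14), and since 2 ∣ 14, also k² ≡ 1 (mod 2).

[⇐] This fails: take k = 1. Then 1² = 1 ≡ 1 (mod 2), yet 1 ≡ 1 (mod 14), not 5.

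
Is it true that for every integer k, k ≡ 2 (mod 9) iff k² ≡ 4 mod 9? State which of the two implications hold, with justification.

The forward direction holds; the converse fails.

(→) Suppose k ≡ 2 (mod 9). Write k = 9j + 2. Then (9j + 2)² = 81j² + 36j + 4 = 9(9j² + 4j) + 4, so k² ≡ 4 (mod 9).

(←) This fails: take k = 7. Then 7² = 49 ≡ 4 (mod 9), yet 7 ≡ 7 (mod 9), not 2.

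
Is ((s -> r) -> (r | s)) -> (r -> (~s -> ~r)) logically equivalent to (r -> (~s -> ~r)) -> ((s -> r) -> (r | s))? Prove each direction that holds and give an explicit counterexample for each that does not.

Neither implication holds.

(⇒) This fails. Under s = F, r = F, the left side is true but the right side is false.

(⇐) This fails. Under s = F, r = T, the left side is false but the right side is true.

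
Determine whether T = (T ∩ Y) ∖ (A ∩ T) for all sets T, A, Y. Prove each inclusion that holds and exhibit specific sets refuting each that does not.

The sets are not equal: only the reverse inclusion holds.

(⟹) This inclusion fails. Take T = {1}, A = ∅, Y = ∅; then 1 ∈ T but 1 ∉ (T ∩ Y) ∖ (A ∩ T).

(⟸) Let x ∈ (T ∩ Y) ∖ (A ∩ T). Then x ∈ T ∩ Y and x ∉ A, from which x ∈ T.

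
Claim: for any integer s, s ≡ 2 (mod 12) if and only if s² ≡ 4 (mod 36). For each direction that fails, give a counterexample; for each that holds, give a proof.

Both directions fail.

Forward direction. This fails: take s = 14. Then 14 ≡ 2 (mod 12), but 14² = 196 ≡ 16 (mod 36), not 4.

Converse. This fails: take s = 16. Then 16² = 256 ≡ 4 (mod 36), yet 16 ≡ 4 (mod 12), not 2.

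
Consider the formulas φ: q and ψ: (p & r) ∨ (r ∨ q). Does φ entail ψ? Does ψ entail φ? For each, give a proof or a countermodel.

Not equivalent: only (⇒) holds.

[⇒] Assume the antecedent. If r is true, (p & r) ∨ (r ∨ q) reduces to true regardless of the other variables. If r is false, the antecedent forces (r = F, p = F, q = T) or (r = F, p = T, q = T), and (p & r) ∨ (r ∨ q) holds there. Either way (p & r) ∨ (r ∨ q) holds.

[⇐] This fails. Under r = T, p = F, q = F, the left side is false but the right side is true.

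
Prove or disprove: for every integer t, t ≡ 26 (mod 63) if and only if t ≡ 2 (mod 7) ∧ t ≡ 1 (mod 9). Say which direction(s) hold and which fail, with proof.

(⟹) This fails: t = 26 gives 26 ≡ 26 (mod 63) but 26 ≡ 5 (mod 7), so the conjunction on the right does not hold.

(⟸) This fails: t = 37 satisfies both congruences on the right (37 ≡ 2 mod 7 and 37 ≡ 1 mod 9) yet 37 ≡ 37 (mod 63), not 26.

Neither implication holds.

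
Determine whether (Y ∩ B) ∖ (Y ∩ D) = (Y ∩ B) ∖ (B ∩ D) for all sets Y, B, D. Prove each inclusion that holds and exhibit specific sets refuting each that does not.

Both inclusions hold; the sets are equal.

(⊆) Let x ∈ (Y ∩ B) ∖ (Y ∩ D). Then x ∈ Y ∩ B and x ∉ D, from which x ∈ (Y ∩ B) ∖ (B ∩ D).

(⊇) Let x ∈ (Y ∩ B) ∖ (B ∩ D). Then x ∈ Y ∩ B and x ∉ D, from which x ∈ (Y ∩ B) ∖ (Y ∩ D).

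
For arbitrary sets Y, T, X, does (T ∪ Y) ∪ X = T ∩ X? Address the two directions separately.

(⟹) This inclusion fails. Take Y = {1}, T = ∅, X = ∅; then 1 ∈ (T ∪ Y) ∪ X but 1 ∉ T ∩ X.

(⟸) Let x ∈ T ∩ X. Then either x ∈ T ∩ X and x ∉ Y; or x ∈ Y ∩ T ∩ X. In each case x ∈ (T ∪ Y) ∪ X, so T ∩ X ⊆ (T ∪ Y) ∪ X.

The sets are not equal: only the reverse inclusion holds.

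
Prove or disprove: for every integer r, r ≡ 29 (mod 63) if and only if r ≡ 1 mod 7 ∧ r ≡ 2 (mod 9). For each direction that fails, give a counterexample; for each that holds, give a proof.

Equivalent; both directions hold.

[⇒] Suppose r ≡ 29 (mod 63); write r = 63j + 29. Since 7 ∣ 63, reducing mod 7 gives r ≡ 29 ≡ 1 (mod 7); since 9 ∣ 63, reducing mod 9 gives r ≡ 29 ≡ 2 (mod 9).

[⇐] Conversely, if r ≡ 1 (mod 7) and r ≡ 2 (mod 9), then by the Chinese remainder theorem r ≡ 29 (mod 63). This is exactly r ≡ 29 (mod 63).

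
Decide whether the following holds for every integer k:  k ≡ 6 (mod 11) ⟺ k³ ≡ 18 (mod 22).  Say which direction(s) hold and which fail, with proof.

(→) This fails: take k = 17. Then 17 ≡ 6 (mod 11), but 17³ = 4913 ≡ 7 (mod 22), not 18.

(←) Conversely, the residues r modulo 22 with r³ ≡ 18 (mod 22) are exactly {6}, and each is ≡ 6 (mod 11).

Only the reverse direction holds.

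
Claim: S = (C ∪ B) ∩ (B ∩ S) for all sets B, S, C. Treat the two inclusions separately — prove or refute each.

(⊆) fails; (⊇) holds.

(⊆) This inclusion fails. Take B = ∅, S = {1}, C = ∅; then 1 ∈ S but 1 ∉ (C ∪ B) ∩ (B ∩ S).

(⊇) Let x ∈ (C ∪ B) ∩ (B ∩ S). Then either x ∈ B ∩ S and x ∉ C; or x ∈ B ∩ S ∩ C. In each case x ∈ S, so (C ∪ B) ∩ (B ∩ S) ⊆ S.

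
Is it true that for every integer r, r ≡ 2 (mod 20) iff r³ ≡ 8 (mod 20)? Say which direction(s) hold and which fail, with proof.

[⇒] Suppose r ≡ 2 (mod 20). Write r = 20j + 2. Then (20j + 2)³ = 8000j³ + 2400j² + 240j + 8 = 20(400j³ + 120j² + 12j) + 8, so r³ ≡ 8 (mod 20).

[⇐] This fails: take r = 12. Then 12³ = 1728 ≡ 8 (mod 20), yet 12 ≡ 12 (mod 20), not 2.

(⇒) holds; (⇐) fails.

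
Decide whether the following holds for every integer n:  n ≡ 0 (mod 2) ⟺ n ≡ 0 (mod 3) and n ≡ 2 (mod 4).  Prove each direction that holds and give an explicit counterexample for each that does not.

(⇒) fails; (⇐) holds.

(←) If n ≡ 0 (mod 3) and n ≡ 2 (mod 4), then by the Chinese remainder theorem n ≡ 6 (mod 12). Since 6 ≡ 0 (mod 2) and 2 ∣ 12, we get n ≡ 0 (mod 2).

(→) This fails: n = 0 gives 0 ≡ 0 (mod 2) but 0 ≡ 0 (mod 4), so the conjunction on the right does not hold.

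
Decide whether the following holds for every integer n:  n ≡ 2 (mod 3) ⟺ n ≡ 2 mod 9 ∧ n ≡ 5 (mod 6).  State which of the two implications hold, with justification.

(⇒) This fails: n = 2 gives 2 ≡ 2 (mod 3) but 2 ≡ 2 (mod 6), so the conjunction on the right does not hold.

(⇐) Conversely, if n ≡ 2 (mod 9) and n ≡ 5 (mod 6), then by the Chinese remainder theorem n ≡ 11 (mod 18). Since 11 ≡ 2 (mod 3) and 3 ∣ 18, we get n ≡ 2 (mod 3).

(⇒) fails; (⇐) holds.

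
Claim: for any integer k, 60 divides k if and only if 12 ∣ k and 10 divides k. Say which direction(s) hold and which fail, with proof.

Both implications hold.

(⇒) If 60 ∣ k, write k = 60q. Since 60 = 5·12, k = 12·(5q), so 12 ∣ k; and since 60 = 6·10, k = 10·(6q), so 10 ∣ k.

(⇐) Suppose 12 ∣ k and 10 ∣ k. Any common multiple of 12 and 10 is a multiple of their lcm; here lcm(12, 10) = 12·10/gcd(12, 10) = 120/2 = 60, so 60 ∣ k.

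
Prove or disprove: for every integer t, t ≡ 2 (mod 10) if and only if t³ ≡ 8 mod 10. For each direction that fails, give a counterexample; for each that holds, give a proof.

(⟹) Suppose t ≡ 2 (mod 10). Write t = 10j + 2. Then (10j + 2)³ = 1000j³ + 600j² + 120j + 8 = 10(100j³ + 60j² + 12j) + 8, so t³ ≡ 8 (mod 10).

(⟸) For the converse, argue contrapositively. If t ≢ 2 (mod 10), then t is congruent to one of 0, 1, 3, 4, 5, 6, 7, 8, 9 modulo 10, and these give t³ ≡ 0, 1, 7, 4, 5, 6, 3, 2, 9 respectively — never 8.

Both directions hold; the statement is true.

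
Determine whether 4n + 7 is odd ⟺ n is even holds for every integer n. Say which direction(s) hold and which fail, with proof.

The forward direction fails; the converse holds.

(⟹) This fails: take n = 1. Then 4n + 7 = 11, which is odd, yet n = 1 is odd, not even.

(⟸) Suppose n is even. Since 4 is even, 4n is even for every n, so 4n + 7 has the same parity as 7, which is odd. Hence 4n + 7 is odd.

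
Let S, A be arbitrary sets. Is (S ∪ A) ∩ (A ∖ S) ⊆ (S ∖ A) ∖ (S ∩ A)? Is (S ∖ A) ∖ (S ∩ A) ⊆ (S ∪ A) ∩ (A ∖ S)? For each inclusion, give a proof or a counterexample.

Neither inclusion holds.

(⊆) This inclusion fails. Take S = ∅, A = {1}; then 1 ∈ (S ∪ A) ∩ (A ∖ S) but 1 ∉ (S ∖ A) ∖ (S ∩ A).

(⊇) This inclusion fails. Take S = {1}, A = ∅; then 1 ∈ (S ∖ A) ∖ (S ∩ A) but 1 ∉ (S ∪ A) ∩ (A ∖ S).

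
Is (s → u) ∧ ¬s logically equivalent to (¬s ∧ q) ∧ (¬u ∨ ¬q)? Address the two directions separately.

(⇒) fails; (⇐) holds.

(⇐) Assume the antecedent. If q is true, the antecedent forces (q = T, s = F, u = F), and (s → u) ∧ ¬s holds there. If q is false, the antecedent cannot hold. Either way (s → u) ∧ ¬s holds.

(⇒) This fails. Under q = F, s = F, u = F, the left side is true but the right side is false.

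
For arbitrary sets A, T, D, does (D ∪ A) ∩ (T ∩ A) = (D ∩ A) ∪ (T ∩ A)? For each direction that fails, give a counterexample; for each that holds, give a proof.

(⊆) Let x ∈ (D ∪ A) ∩ (T ∩ A). Then either x ∈ A ∩ T and x ∉ D; or x ∈ A ∩ T ∩ D. In each case x ∈ (D ∩ A) ∪ (T ∩ A), so (D ∪ A) ∩ (T ∩ A) ⊆ (D ∩ A) ∪ (T ∩ A).

(⊇) This inclusion fails. Take A = {1}, T = ∅, D = {1}; then 1 ∈ (D ∩ A) ∪ (T ∩ A) but 1 ∉ (D ∪ A) ∩ (T ∩ A).

The sets are not equal: only the forward inclusion holds.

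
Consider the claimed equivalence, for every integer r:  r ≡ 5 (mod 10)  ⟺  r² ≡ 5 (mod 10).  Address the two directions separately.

The biconditional holds.

(←) Suppose r² ≡ 5 (mod 10). The only residue r in {0, …, 9} with r² ≡ 5 (mod 10) is r = 5, so r ≡ 5 (mod 10).

(→) Suppose r ≡ 5 (mod 10). Write r = 10j + 5. Then (10j + 5)² = 100j² + 100j + 25 = 10(10j² + 10j + 2) + 5, so r² ≡ 5 (mod 10).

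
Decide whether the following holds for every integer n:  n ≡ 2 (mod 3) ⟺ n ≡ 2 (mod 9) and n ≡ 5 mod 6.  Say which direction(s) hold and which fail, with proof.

(⟸) If n ≡ 2 (mod 9) and n ≡ 5 (mod 6), then by the Chinese remainder theorem n ≡ 11 (mod 18). Since 11 ≡ 2 (mod 3) and 3 ∣ 18, we get n ≡ 2 (mod 3).

(⟹) This fails: n = 2 gives 2 ≡ 2 (mod 3) but 2 ≡ 2 (mod 6), so the conjunction on the right does not hold.

Not equivalent: only (⇐) holds.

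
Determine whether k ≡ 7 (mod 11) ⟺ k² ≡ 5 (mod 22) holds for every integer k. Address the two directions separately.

(⟹) This fails: take k = 18. Then 18 ≡ 7 (mod 11), but 18² = 324 ≡ 16 (mod 22), not 5.

(⟸) This fails: take k = 15. Then 15² = 225 ≡ 5 (mod 22), yet 15 ≡ 4 (mod 11), not 7.

Neither direction holds.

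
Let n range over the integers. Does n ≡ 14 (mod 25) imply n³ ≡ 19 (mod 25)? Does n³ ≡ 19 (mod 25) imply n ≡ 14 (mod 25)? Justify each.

(→) Suppose n ≡ 14 (mod 25). Write n = 25j + 14. Then (25j + 14)³ = 15625j³ + 26250j² + 14700j + 2744 = 25(625j³ + 1050j² + 588j + 109) + 19, so n³ ≡ 19 (mod 25).

(←) Conversely, suppose n³ ≡ 19 (mod 25). The only residue r in {0, …, 24} with r³ ≡ 19 (mod 25) is r = 14, so n ≡ 14 (mod 25).

Both directions hold; the statement is true.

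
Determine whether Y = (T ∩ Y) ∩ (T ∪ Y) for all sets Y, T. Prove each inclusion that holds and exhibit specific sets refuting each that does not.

The sets are not equal: only the reverse inclusion holds.

(⟹) This inclusion fails. Take Y = {1}, T = ∅; then 1 ∈ Y but 1 ∉ (T ∩ Y) ∩ (T ∪ Y).

(⟸) Let x ∈ (T ∩ Y) ∩ (T ∪ Y). Then x ∈ Y ∩ T, from which x ∈ Y.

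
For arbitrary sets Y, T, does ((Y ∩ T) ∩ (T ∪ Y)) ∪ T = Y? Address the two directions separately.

(⊆) fails and (⊇) fails.

(⟹) This inclusion fails. Take Y = ∅, T = {1}; then 1 ∈ ((Y ∩ T) ∩ (T ∪ Y)) ∪ T but 1 ∉ Y.

(⟸) This inclusion fails. Take Y = {1}, T = ∅; then 1 ∈ Y but 1 ∉ ((Y ∩ T) ∩ (T ∪ Y)) ∪ T.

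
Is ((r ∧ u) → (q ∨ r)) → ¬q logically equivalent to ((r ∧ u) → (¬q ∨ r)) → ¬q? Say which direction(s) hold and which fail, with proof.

Both directions hold; the statement is true.

(⟹) Assume the antecedent. If u is true, the antecedent forces (u = T, r = F, q = F) or (u = T, r = T, q = F), and ((r ∧ u) → (¬q ∨ r)) → ¬q holds there. If u is false, the antecedent forces (u = F, r = F, q = F) or (u = F, r = T, q = F), and ((r ∧ u) → (¬q ∨ r)) → ¬q holds there. Either way ((r ∧ u) → (¬q ∨ r)) → ¬q holds.

(⟸) Assume the antecedent. If u is true, the antecedent forces (u = T, r = F, q = F) or (u = T, r = T, q = F), and ((r ∧ u) → (q ∨ r)) → ¬q holds there. If u is false, the antecedent forces (u = F, r = F, q = F) or (u = F, r = T, q = F), and ((r ∧ u) → (q ∨ r)) → ¬q holds there. Either way ((r ∧ u) → (q ∨ r)) → ¬q holds.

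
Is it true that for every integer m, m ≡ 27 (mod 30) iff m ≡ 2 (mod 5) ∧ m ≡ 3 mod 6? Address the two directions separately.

Both implications hold.

(⇒) Suppose m ≡ 27 (mod 30); write m = 30j + 27. Since 5 ∣ 30, reducing mod 5 gives m ≡ 27 ≡ 2 (mod 5); since 6 ∣ 30, reducing mod 6 gives m ≡ 27 ≡ 3 (mod 6).

(⇐) Conversely, if m ≡ 2 (mod 5) and m ≡ 3 (mod 6), then by the Chinese remainder theorem m ≡ 27 (mod 30). This is exactly m ≡ 27 (mod 30).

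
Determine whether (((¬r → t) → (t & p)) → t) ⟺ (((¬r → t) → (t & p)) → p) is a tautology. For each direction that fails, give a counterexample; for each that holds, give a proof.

The forward direction holds; the converse fails.

Forward direction. Assume the antecedent. If t is true, ((¬r → t) → (t & p)) → p reduces to true regardless of the other variables. If t is false, the antecedent forces (p = F, t = F, r = T) or (p = T, t = F, r = T), and ((¬r → t) → (t & p)) → p holds there. Either way ((¬r → t) → (t & p)) → p holds.

Converse. This fails. Under p = T, t = F, r = F, the left side is false but the right side is true.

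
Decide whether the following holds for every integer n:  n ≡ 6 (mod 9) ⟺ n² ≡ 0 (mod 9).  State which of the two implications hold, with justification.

(⟹) Suppose n ≡ 6 (mod 9). Write n = 9j + 6. Then (9j + 6)² = 81j² + 108j + 36 = 9(9j² + 12j + 4) + 0, so n² ≡ 0 (mod 9).

(⟸) This fails: take n = 0. Then 0² = 0 ≡ 0 (mod 9), yet 0 ≡ 0 (mod 9), not 6.

Only the forward direction holds.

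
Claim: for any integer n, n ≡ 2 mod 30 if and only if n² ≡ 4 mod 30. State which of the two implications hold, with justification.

Forward direction. Suppose n ≡ 2 mod 30. Write n = 30j + 2. Then (30j + 2)² = 900j² + 120j + 4 = 30(30j² + 4j) + 4, so n² ≡ 4 (mod 30).

Converse. This fails: take n = 8. Then 8² = 64 ≡ 4 (mod 30), yet 8 ≡ 8 (mod 30), not 2.

Not equivalent: only (⇒) holds.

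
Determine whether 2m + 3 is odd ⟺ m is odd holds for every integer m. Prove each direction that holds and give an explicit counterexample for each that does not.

(→) This fails: take m = 0. Then 2m + 3 = 3, which is odd, yet m = 0 is even, not odd.

(←) Suppose m is odd. Since 2 is even, 2m is even for every m, so 2m + 3 has the same parity as 3, which is odd. Hence 2m + 3 is odd.

Only the converse holds.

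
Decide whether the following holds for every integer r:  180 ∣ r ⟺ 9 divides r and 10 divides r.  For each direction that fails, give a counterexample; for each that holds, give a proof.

Only the forward implication holds.

(⟹) If 180 ∣ r, write r = 180q. Since 180 = 20·9, r = 9·(20q), so 9 ∣ r; and since 180 = 18·10, r = 10·(18q), so 10 ∣ r.

(⟸) This fails: take r = 90. Both 9 ∣ 90 and 10 ∣ 90, yet 90 is not a multiple of 180 (since 90 = 0·180 + 90), so 180 ∤ 90.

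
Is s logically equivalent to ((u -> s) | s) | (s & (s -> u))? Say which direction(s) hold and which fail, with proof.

(⇒) Assume the antecedent. If s is true, the consequent reduces to true regardless of the other variables. If s is false, the antecedent cannot hold. Either way the consequent holds.

(⇐) This fails. Under s = F, u = F, the left side is false but the right side is true.

Not equivalent: only (⇒) holds.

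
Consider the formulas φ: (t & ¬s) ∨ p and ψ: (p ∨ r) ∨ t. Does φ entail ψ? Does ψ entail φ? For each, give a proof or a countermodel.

Forward direction. Assume the antecedent. If p is true, (p ∨ r) ∨ t reduces to true regardless of the other variables. If p is false, the antecedent forces (t = T, r = F, p = F, s = F) or (t = T, r = T, p = F, s = F), and (p ∨ r) ∨ t holds there. Either way (p ∨ r) ∨ t holds.

Converse. This fails. Under t = F, r = T, p = F, s = F, the left side is false but the right side is true.

(⇒) holds; (⇐) fails.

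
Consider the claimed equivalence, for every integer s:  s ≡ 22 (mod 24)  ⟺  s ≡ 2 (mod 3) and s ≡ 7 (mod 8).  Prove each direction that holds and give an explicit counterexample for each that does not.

(⇒) fails and (⇐) fails.

(→) This fails: s = 22 gives 22 ≡ 22 (mod 24) but 22 ≡ 1 (mod 3), so the conjunction on the right does not hold.

(←) This fails: s = 23 satisfies both congruences on the right (23 ≡ 2 mod 3 and 23 ≡ 7 mod 8) yet 23 ≡ 23 (mod 24), not 22.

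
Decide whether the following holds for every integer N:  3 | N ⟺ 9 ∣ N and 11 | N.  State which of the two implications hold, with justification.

(→) This fails: take N = 3. Certainly 3 ∣ 3, but 9 ∤ 3.

(←) Suppose 9 ∣ N and 11 ∣ N. Any common multiple of 9 and 11 is a multiple of their lcm; here gcd(9, 11) = 1, so lcm(9, 11) = 9·11 = 99, so 99 ∣ N. Since 3 ∣ 99, it follows that 3 ∣ N.

Only the reverse direction holds.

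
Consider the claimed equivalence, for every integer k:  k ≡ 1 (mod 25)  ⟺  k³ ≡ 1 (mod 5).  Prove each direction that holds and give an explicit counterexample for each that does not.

(⇒) holds; (⇐) fails.

Forward direction. Suppose k ≡ 1 (mod 25). Then k³ ≡ 1³ = 1 (mod 25), and since 5 ∣ 25, also k³ ≡ 1 (mod 5).

Converse. This fails: take k = 6. Then 6³ = 216 ≡ 1 (mod 5), yet 6 ≡ 6 (mod 25), not 1.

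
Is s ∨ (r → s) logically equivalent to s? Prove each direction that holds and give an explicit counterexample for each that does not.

Not equivalent: only (⇐) holds.

(→) This fails. Under r = F, s = F, the left side is true but the right side is false.

(←) Assume the antecedent. If r is true, the antecedent forces (r = T, s = T), and s ∨ (r → s) holds there. If r is false, s ∨ (r → s) reduces to true regardless of the other variables. Either way s ∨ (r → s) holds.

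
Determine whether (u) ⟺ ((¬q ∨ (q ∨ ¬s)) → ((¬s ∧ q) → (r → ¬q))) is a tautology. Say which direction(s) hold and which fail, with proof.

(⇒) fails and (⇐) fails.

[⇒] This fails. Under s = F, u = T, q = T, r = T, the left side is true but the right side is false.

[⇐] This fails. Under s = F, u = F, q = F, r = F, the left side is false but the right side is true.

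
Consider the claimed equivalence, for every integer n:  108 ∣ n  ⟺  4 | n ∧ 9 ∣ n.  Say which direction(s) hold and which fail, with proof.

(⇒) holds; (⇐) fails.

(←) This fails: take n = 36. Both 4 ∣ 36 and 9 ∣ 36, yet 36 is not a multiple of 108 (since 36 = 0·108 + 36), so 108 ∤ 36.

(→) If 108 ∣ n, write n = 108q. Since 108 = 27·4, n = 4·(27q), so 4 ∣ n; and since 108 = 12·9, n = 9·(12q), so 9 ∣ n.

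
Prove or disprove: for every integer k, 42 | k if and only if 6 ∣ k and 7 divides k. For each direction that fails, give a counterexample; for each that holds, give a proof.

The biconditional holds.

(⟹) If 42 ∣ k, write k = 42q. Since 42 = 7·6, k = 6·(7q), so 6 ∣ k; and since 42 = 6·7, k = 7·(6q), so 7 ∣ k.

(⟸) Suppose 6 ∣ k and 7 ∣ k. Any common multiple of 6 and 7 is a multiple of their lcm; here gcd(6, 7) = 1, so lcm(6, 7) = 6·7 = 42, so 42 ∣ k.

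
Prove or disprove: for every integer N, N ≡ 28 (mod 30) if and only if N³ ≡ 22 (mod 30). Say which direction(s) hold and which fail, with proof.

Both directions hold; the statement is true.

(⟹) Suppose N ≡ 28 (mod 30). Write N = 30j + 28. Then (30j + 28)³ = 27000j³ + 75600j² + 70560j + 21952 = 30(900j³ + 2520j² + 2352j + 731) + 22, so N³ ≡ 22 (mod 30).

(⟸) Conversely, suppose N³ ≡ 22 (mod 30). The only residue r in {0, …, 29} with r³ ≡ 22 (mod 30) is r = 28, so N ≡ 28 (mod 30).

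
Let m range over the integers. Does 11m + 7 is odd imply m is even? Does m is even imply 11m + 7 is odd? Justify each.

Both directions hold; the statement is true.

(⟹) Suppose 11m + 7 is odd. Since 11 is odd, 11m and m have the same parity, so 11m + 7 ≡ m + 7 (mod 2). As 7 is odd, 11m + 7 is odd exactly when m is even. Thus m is even.

(⟸) Conversely, suppose m is even; write m = 2j. Then 11m + 7 = 11·(2j) + 7 = 2·11j + 7, which is odd.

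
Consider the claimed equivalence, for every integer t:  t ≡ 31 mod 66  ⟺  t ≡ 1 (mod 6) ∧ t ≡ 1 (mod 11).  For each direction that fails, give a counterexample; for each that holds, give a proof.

(⇒) fails and (⇐) fails.

(→) This fails: t = 31 gives 31 ≡ 31 (mod 66) but 31 ≡ 9 (mod 11), so the conjunction on the right does not hold.

(←) This fails: t = 1 satisfies both congruences on the right (1 ≡ 1 mod 6 and 1 ≡ 1 mod 11) yet 1 ≡ 1 (mod 66), not 31.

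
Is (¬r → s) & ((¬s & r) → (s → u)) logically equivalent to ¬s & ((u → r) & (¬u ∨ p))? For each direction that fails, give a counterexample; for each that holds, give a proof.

(⇒) fails and (⇐) fails.

(⇒) This fails. Under r = T, p = F, u = T, s = F, the left side is true but the right side is false.

(⇐) This fails. Under r = F, p = F, u = F, s = F, the left side is false but the right side is true.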